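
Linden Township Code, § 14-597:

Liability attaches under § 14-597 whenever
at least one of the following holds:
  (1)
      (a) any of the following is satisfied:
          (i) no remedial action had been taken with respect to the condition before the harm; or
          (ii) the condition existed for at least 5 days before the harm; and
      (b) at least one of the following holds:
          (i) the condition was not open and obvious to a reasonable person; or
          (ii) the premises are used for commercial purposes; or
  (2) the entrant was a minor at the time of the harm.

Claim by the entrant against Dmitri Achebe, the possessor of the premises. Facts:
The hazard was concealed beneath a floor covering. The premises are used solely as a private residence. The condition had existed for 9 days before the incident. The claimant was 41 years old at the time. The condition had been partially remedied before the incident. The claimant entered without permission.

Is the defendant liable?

(i) no remedial action — not satisfied.
(ii) condition ≥5 days old — satisfied.
(a) = F OR T = true.
(i) not open/obvious — met.
(ii) commercial use — not satisfied.
(b) = T OR F = true.
(1): T AND T → true.
(2) entrant a minor — fails.
Overall: T OR F → true.

Yes — liable.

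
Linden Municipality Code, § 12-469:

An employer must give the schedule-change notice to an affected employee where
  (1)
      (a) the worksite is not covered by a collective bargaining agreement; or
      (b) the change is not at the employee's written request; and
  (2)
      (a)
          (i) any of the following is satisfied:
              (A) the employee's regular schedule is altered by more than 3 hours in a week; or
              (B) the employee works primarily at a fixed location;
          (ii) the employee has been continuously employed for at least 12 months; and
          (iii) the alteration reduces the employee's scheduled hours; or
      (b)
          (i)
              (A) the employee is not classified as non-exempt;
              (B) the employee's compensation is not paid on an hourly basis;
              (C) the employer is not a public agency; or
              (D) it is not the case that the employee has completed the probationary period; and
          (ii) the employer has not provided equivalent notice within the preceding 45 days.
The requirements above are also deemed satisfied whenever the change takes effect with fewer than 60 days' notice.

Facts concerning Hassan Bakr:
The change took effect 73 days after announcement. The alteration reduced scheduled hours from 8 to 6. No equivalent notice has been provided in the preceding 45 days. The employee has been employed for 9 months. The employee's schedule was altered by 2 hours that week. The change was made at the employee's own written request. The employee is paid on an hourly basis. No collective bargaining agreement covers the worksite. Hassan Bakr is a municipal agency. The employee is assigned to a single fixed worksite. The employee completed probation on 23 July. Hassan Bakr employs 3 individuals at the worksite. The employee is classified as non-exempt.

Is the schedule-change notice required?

(a) no CBA — holds.
(b) not employee-requested — fails.
So (1) is satisfied (T OR F).
(A) schedule shift > 3h — not met.
(B) fixed location — holds.
So (i) is satisfied (F OR T).
(ii) tenure ≥ 12 mo. — not satisfied.
(iii) hours reduced — holds.
(a) = T AND F AND T = false.
(A) not (non-exempt) — not satisfied.
(B) not (hourly-paid) — not satisfied.
(C) not (public agency) — fails.
(D) not (past probation) — fails.
So (i) is not satisfied (F OR F OR F OR F).
(ii) no recent notice — satisfied.
(b) = F AND T = false.
So (2) is not satisfied (F OR F).
So Overall is not satisfied (T AND F).
Exception (< 60 days' notice) — not satisfied.
Result: main false OR exception false → false.

No — not required.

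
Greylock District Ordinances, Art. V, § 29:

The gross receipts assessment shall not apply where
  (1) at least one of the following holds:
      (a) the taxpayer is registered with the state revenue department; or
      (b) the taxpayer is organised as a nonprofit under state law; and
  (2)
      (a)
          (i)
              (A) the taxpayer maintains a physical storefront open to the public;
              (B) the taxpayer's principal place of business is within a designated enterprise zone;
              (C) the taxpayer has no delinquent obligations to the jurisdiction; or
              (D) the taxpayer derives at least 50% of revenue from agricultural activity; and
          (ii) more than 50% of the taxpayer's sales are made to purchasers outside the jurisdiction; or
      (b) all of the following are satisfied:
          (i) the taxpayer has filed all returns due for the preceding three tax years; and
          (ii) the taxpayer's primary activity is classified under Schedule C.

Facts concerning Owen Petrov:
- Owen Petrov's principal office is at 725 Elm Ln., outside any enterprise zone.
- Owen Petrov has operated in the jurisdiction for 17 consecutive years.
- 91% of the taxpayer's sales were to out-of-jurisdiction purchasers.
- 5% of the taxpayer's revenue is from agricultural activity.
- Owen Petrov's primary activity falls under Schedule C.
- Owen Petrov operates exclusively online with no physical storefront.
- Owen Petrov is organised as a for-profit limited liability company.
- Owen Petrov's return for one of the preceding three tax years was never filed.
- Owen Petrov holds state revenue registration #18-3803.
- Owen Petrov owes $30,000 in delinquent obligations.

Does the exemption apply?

(a) state-registered — met.
(b) nonprofit — fails.
(1) = T OR F = true.
(A) has storefront — not met.
(B) in enterprise zone — not met.
(C) no delinquency — not satisfied.
(D) ≥50% agricultural — not satisfied.
(i) = F OR F OR F OR F = false.
(ii) >50% out-of-jur. sales — met.
(a): F AND T → false.
(i) returns current — fails.
(ii) Schedule C activity — met.
So (b) is not satisfied (F AND T).
(2): F OR F → false.
So Overall is not satisfied (T AND F).

No — not exempt.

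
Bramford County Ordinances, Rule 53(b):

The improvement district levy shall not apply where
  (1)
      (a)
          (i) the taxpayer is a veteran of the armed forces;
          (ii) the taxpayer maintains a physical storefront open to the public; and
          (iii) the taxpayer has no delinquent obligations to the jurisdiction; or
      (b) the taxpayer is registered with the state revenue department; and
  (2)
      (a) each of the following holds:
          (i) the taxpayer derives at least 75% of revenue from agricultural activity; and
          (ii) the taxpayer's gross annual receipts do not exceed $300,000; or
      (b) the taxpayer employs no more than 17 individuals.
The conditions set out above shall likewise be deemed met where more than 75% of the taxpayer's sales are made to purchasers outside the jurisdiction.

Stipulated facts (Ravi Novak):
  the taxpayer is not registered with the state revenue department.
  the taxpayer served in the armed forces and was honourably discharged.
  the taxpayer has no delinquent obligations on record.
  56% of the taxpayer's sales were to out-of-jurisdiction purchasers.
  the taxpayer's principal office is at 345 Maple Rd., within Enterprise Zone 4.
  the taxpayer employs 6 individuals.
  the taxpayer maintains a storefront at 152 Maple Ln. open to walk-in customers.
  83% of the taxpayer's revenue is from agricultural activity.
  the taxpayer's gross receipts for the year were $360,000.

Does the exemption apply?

Yes — exempt.

(i) veteran — holds.
(ii) has storefront — holds.
(iii) no delinquency — holds.
(a): T AND T AND T → true.
(b) state-registered — not satisfied.
So (1) is satisfied (T OR F).
(i) ≥75% agricultural — satisfied.
(ii) receipts ≤ $300,000 — fails.
(a): T AND F → false.
(b) ≤ 17 employees — met.
(2): F OR T → true.
So Overall is satisfied (T AND T).
Exception (>75% out-of-jur. sales) — not satisfied.
Result: main true OR exception false → true.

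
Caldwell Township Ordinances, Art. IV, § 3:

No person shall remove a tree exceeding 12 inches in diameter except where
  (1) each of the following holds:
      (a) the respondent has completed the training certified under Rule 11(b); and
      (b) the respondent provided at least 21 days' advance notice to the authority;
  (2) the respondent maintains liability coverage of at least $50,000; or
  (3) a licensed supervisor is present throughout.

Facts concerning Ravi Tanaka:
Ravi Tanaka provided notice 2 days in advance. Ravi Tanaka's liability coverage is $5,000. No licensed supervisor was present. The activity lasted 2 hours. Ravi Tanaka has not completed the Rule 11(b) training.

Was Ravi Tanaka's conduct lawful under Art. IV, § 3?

(a) training certified — not satisfied.
(b) ≥21 days' notice — fails.
(1): F AND F → false.
(2) coverage ≥ $50,000 — not met.
(3) supervisor present — fails.
So Overall is not satisfied (F OR F OR F).

No — unlawful.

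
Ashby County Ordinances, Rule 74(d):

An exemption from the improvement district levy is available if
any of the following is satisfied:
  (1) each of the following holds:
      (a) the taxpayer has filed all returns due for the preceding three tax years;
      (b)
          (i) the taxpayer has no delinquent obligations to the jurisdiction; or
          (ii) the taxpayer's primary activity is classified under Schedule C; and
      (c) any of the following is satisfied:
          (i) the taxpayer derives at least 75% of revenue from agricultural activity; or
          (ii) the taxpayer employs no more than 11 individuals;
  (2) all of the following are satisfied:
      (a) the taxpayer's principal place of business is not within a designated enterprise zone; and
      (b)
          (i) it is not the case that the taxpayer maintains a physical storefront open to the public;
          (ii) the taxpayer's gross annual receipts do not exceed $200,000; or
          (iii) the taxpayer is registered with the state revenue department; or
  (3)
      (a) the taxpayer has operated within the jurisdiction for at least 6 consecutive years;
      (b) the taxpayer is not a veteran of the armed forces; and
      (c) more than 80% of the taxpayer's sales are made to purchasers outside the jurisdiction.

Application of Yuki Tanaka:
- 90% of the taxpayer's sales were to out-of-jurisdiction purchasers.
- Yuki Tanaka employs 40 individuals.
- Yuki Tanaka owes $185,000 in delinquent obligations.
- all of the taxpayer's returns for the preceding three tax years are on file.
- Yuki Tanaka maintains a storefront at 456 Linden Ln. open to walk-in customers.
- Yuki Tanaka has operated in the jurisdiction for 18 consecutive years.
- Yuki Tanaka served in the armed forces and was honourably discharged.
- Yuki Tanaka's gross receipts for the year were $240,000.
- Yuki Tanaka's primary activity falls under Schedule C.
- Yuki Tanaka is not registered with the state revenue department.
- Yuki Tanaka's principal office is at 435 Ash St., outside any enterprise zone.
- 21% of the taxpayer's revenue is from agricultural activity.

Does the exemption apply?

(a) returns current — holds.
(i) no delinquency — not satisfied.
(ii) Schedule C activity — satisfied.
(b): F OR T → true.
(i) ≥75% agricultural — not satisfied.
(ii) ≤ 11 employees — not met.
So (c) is not satisfied (F OR F).
(1) = T AND T AND F = false.
(a) not (in enterprise zone) — holds.
(i) not (has storefront) — not satisfied.
(ii) receipts ≤ $200,000 — not satisfied.
(iii) state-registered — not satisfied.
(b): F OR F OR F → false.
(2) = T AND F = false.
(a) ≥ 6 yrs in jurisdiction — met.
(b) not (veteran) — fails.
(c) >80% out-of-jur. sales — satisfied.
So (3) is not satisfied (T AND F AND T).
Overall: F OR F OR F → false.

No — not exempt.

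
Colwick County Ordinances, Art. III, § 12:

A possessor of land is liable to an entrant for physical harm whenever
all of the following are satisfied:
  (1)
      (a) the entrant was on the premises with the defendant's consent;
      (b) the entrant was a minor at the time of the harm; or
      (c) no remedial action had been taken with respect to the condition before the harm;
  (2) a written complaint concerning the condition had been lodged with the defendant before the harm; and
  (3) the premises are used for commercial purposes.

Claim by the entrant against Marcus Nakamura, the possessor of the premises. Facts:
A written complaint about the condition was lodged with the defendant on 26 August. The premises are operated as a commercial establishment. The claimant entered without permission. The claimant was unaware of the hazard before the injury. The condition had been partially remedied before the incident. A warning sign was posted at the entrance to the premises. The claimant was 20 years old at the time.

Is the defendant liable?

(a) consent to enter — not met.
(b) entrant a minor — fails.
(c) no remedial action — not met.
So (1) is not satisfied (F OR F OR F).
(2) complaint lodged — met.
(3) commercial use — satisfied.
So Overall is not satisfied (F AND T AND T).

No — not liable.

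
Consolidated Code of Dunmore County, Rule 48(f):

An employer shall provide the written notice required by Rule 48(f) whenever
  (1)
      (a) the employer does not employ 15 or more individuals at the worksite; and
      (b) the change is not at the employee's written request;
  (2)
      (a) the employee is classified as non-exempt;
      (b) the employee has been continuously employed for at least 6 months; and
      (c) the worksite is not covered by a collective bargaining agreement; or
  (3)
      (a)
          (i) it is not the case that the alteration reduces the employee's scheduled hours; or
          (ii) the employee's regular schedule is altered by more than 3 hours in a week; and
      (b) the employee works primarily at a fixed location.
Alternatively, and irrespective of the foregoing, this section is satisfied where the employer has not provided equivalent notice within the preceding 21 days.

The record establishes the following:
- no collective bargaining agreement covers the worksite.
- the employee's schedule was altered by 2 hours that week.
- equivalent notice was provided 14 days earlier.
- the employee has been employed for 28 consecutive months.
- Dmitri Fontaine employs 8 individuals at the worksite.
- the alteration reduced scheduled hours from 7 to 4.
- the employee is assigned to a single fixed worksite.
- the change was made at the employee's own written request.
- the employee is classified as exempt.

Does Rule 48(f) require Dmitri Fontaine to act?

(a) not (≥ 15 at site) — holds.
(b) not employee-requested — not met.
So (1) is not satisfied (T AND F).
(a) non-exempt — not satisfied.
(b) tenure ≥ 6 mo. — met.
(c) no CBA — holds.
(2) = F AND T AND T = false.
(i) not (hours reduced) — not met.
(ii) schedule shift > 3h — not met.
(a) = F OR F = false.
(b) fixed location — satisfied.
(3) = F AND T = false.
Overall = F OR F OR F = false.
Exception (no recent notice) — not satisfied.
Result: main false OR exception false → false.

No — not required.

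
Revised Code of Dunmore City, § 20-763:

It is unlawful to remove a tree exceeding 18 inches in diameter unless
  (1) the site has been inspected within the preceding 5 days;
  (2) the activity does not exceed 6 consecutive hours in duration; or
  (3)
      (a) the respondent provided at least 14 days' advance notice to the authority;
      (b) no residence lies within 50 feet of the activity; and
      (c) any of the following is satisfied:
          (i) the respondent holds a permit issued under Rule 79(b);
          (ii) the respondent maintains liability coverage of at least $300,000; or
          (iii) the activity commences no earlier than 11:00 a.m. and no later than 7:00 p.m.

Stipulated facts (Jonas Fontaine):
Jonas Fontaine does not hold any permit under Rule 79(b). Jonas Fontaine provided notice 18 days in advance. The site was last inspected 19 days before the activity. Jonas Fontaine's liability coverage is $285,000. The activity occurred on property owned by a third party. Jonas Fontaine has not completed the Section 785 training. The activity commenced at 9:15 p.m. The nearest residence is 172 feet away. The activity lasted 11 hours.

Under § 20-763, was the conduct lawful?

No — unlawful.

(1) site inspected — not met.
(2) ≤ 6 hrs duration — not met.
(a) ≥14 days' notice — met.
(b) no residence in 50 ft — satisfied.
(i) holds permit — not satisfied.
(ii) coverage ≥ $300,000 — not met.
(iii) start within hours — not met.
(c) = F OR F OR F = false.
(3): T AND T AND F → false.
So Overall is not satisfied (F OR F OR F).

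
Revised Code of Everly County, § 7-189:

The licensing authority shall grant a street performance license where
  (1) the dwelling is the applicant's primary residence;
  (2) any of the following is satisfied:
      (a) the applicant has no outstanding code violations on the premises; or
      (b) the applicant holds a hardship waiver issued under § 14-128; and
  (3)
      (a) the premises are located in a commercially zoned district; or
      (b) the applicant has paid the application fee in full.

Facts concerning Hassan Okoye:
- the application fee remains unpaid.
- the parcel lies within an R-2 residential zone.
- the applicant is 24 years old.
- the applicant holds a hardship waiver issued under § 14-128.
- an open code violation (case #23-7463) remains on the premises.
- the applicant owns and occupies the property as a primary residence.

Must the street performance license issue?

(1) primary residence — satisfied.
(a) no code violations — not met.
(b) hardship waiver — satisfied.
(2) = F OR T = true.
(a) commercially zoned — not satisfied.
(b) fee paid — fails.
(3): F OR F → false.
So Overall is not satisfied (T AND T AND F).

No — denied.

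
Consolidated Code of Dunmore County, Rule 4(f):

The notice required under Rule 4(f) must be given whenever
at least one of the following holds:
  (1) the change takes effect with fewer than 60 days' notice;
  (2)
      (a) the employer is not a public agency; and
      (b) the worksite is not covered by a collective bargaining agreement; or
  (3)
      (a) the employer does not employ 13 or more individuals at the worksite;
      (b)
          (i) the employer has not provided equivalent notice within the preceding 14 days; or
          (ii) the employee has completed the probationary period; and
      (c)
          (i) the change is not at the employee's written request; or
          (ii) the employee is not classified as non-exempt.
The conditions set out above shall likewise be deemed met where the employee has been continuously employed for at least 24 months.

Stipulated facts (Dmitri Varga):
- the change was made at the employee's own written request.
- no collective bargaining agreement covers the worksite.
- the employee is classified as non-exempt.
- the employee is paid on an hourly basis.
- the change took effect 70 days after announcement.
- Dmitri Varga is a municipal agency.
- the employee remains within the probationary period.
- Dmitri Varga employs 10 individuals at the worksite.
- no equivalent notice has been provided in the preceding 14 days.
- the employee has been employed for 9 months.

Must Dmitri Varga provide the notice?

(1) < 60 days' notice — not met.
(a) not (public agency) — not met.
(b) no CBA — met.
(2): F AND T → false.
(a) not (≥ 13 at site) — satisfied.
(i) no recent notice — satisfied.
(ii) past probation — not met.
(b) = T OR F = true.
(i) not employee-requested — not met.
(ii) not (non-exempt) — fails.
(c): F OR F → false.
(3): T AND T AND F → false.
So Overall is not satisfied (F OR F OR F).
Exception (tenure ≥ 24 mo.) — not satisfied.
Result: main false OR exception false → false.

No — not required.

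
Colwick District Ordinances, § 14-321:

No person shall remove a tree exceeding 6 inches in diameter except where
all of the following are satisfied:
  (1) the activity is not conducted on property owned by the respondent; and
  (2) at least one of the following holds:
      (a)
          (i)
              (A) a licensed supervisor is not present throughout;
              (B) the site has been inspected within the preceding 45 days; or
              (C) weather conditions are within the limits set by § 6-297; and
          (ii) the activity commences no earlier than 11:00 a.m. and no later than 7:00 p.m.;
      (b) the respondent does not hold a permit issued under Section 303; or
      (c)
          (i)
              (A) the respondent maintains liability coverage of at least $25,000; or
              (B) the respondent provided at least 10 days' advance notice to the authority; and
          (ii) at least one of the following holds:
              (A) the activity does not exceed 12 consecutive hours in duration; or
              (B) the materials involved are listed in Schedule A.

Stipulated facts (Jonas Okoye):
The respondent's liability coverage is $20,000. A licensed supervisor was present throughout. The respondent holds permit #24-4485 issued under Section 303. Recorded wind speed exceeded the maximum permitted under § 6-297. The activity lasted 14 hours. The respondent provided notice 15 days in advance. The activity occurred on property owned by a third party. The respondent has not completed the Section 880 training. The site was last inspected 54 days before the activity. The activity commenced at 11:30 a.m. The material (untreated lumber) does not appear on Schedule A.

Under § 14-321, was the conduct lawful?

(1) not (own property) — met.
(A) not (supervisor present) — fails.
(B) site inspected — not met.
(C) weather ok — not satisfied.
So (i) is not satisfied (F OR F OR F).
(ii) start within hours — satisfied.
(a) = F AND T = false.
(b) not (holds permit) — not met.
(A) coverage ≥ $25,000 — fails.
(B) ≥10 days' notice — holds.
(i): F OR T → true.
(A) ≤ 12 hrs duration — not met.
(B) Schedule A material — not satisfied.
(ii): F OR F → false.
(c) = T AND F = false.
(2): F OR F OR F → false.
Overall: T AND F → false.

No — unlawful.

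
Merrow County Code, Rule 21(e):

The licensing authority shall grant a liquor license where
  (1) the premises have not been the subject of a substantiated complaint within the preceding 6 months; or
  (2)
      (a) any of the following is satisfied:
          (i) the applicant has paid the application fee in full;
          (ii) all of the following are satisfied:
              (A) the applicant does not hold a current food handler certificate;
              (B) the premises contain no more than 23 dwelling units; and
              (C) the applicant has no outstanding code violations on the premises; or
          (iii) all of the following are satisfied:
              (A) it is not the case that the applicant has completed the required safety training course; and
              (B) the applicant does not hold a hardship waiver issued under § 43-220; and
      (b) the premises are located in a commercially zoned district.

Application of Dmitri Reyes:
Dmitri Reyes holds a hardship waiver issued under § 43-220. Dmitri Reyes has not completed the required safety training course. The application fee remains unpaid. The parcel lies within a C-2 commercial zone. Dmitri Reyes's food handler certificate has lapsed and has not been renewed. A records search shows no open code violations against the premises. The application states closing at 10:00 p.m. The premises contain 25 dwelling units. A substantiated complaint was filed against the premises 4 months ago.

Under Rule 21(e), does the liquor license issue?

No — denied.

(1) no complaint in 6 mo. — not met.
(i) fee paid — not met.
(A) not (food handler cert.) — met.
(B) ≤ 23 units — fails.
(C) no code violations — satisfied.
(ii): T AND F AND T → false.
(A) not (safety training) — satisfied.
(B) not (hardship waiver) — not satisfied.
(iii): T AND F → false.
(a): F OR F OR F → false.
(b) commercially zoned — met.
(2): F AND T → false.
Overall = F OR F = false.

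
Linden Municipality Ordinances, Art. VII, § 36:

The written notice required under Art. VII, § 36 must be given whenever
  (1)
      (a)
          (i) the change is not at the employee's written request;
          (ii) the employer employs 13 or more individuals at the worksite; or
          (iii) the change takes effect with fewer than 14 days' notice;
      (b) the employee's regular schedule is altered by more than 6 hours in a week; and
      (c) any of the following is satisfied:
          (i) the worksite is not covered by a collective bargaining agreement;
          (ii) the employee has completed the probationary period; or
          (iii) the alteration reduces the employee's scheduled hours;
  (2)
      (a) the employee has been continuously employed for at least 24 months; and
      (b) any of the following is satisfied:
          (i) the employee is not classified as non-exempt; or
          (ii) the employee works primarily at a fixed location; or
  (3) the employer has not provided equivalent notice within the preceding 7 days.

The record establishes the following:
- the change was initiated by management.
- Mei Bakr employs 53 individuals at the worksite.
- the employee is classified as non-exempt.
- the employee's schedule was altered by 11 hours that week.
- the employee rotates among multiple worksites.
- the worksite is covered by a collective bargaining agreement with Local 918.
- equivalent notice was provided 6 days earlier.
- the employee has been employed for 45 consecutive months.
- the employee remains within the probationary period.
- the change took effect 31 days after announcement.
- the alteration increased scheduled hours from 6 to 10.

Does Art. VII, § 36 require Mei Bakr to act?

(i) not employee-requested — satisfied.
(ii) ≥ 13 at site — holds.
(iii) < 14 days' notice — not satisfied.
(a): T OR T OR F → true.
(b) schedule shift > 6h — met.
(i) no CBA — fails.
(ii) past probation — not satisfied.
(iii) hours reduced — not satisfied.
(c) = F OR F OR F = false.
So (1) is not satisfied (T AND T AND F).
(a) tenure ≥ 24 mo. — holds.
(i) not (non-exempt) — not satisfied.
(ii) fixed location — not met.
(b) = F OR F = false.
So (2) is not satisfied (T AND F).
(3) no recent notice — fails.
Overall = F OR F OR F = false.

No — not required.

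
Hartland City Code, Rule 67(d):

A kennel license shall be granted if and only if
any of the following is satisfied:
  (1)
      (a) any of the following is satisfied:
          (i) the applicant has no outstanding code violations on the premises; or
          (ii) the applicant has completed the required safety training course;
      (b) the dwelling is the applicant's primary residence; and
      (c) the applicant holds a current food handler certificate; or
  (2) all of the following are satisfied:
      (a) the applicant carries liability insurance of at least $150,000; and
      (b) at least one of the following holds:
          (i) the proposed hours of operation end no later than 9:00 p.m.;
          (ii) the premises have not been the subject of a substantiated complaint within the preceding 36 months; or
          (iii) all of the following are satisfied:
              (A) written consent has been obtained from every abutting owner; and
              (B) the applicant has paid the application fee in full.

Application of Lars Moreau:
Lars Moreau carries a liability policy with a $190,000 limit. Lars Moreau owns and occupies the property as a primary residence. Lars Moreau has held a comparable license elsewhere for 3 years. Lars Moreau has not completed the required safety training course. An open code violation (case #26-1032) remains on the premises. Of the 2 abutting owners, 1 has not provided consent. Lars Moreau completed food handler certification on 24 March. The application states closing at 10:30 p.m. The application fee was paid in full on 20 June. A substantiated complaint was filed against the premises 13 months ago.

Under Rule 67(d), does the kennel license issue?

(i) no code violations — not met.
(ii) safety training — not satisfied.
(a) = F OR F = false.
(b) primary residence — met.
(c) food handler cert. — satisfied.
(1): F AND T AND T → false.
(a) insurance ≥ $150,000 — met.
(i) closes by 9 p.m. — not satisfied.
(ii) no complaint in 36 mo. — not satisfied.
(A) all abutters consent — not satisfied.
(B) fee paid — met.
(iii) = F AND T = false.
So (b) is not satisfied (F OR F OR F).
So (2) is not satisfied (T AND F).
So Overall is not satisfied (F OR F).

No — denied.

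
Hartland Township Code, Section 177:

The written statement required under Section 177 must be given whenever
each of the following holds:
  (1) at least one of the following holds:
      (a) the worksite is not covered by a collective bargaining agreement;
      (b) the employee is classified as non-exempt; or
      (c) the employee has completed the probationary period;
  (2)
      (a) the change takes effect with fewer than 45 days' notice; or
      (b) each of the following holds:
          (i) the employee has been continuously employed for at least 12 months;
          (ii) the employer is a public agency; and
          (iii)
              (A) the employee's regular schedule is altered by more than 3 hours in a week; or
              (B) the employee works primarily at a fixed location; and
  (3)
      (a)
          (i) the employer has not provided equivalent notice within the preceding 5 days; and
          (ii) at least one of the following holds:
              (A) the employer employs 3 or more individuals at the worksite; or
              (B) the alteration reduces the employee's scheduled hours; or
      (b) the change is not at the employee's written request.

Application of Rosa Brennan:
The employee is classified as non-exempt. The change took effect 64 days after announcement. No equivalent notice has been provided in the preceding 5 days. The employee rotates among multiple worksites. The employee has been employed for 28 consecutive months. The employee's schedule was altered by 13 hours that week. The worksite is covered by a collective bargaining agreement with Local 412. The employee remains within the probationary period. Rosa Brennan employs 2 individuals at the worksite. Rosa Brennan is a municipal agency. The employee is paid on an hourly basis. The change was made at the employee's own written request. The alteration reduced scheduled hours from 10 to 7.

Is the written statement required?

Yes — required.

(a) no CBA — not satisfied.
(b) non-exempt — satisfied.
(c) past probation — not met.
(1) = F OR T OR F = true.
(a) < 45 days' notice — fails.
(i) tenure ≥ 12 mo. — holds.
(ii) public agency — satisfied.
(A) schedule shift > 3h — met.
(B) fixed location — not satisfied.
So (iii) is satisfied (T OR F).
(b): T AND T AND T → true.
(2): F OR T → true.
(i) no recent notice — met.
(A) ≥ 3 at site — not met.
(B) hours reduced — satisfied.
(ii) = F OR T = true.
(a) = T AND T = true.
(b) not employee-requested — fails.
So (3) is satisfied (T OR F).
Overall: T AND T AND T → true.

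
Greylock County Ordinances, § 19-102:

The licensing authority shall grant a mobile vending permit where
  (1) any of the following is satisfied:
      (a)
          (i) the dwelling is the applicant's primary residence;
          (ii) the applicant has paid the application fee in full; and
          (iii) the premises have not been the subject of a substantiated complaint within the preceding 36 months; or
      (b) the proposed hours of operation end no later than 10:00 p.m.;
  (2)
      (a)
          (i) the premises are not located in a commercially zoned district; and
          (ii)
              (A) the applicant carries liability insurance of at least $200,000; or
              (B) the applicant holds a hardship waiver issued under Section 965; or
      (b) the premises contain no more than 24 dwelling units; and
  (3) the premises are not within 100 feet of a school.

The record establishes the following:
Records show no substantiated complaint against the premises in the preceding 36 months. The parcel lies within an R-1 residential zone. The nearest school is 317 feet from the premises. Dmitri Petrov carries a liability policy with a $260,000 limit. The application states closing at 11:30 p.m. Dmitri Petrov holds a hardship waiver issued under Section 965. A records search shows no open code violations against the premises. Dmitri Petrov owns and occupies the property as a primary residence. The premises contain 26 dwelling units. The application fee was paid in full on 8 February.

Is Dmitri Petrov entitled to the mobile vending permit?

Yes — granted.

(i) primary residence — met.
(ii) fee paid — holds.
(iii) no complaint in 36 mo. — holds.
So (a) is satisfied (T AND T AND T).
(b) closes by 10 p.m. — fails.
(1) = T OR F = true.
(i) not (commercially zoned) — satisfied.
(A) insurance ≥ $200,000 — met.
(B) hardship waiver — satisfied.
(ii) = T OR T = true.
(a): T AND T → true.
(b) ≤ 24 units — not met.
(2): T OR F → true.
(3) ≥100 ft from school — holds.
Overall = T AND T AND T = true.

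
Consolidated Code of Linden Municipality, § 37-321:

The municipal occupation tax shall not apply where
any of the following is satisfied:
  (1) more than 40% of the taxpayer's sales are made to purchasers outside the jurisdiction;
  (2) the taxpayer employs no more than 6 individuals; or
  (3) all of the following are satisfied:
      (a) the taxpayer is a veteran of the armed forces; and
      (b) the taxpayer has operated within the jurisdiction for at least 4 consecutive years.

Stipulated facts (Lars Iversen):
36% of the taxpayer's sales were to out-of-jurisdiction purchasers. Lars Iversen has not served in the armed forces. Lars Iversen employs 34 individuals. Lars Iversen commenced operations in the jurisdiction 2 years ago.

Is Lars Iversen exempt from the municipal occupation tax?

No — not exempt.

(1) >40% out-of-jur. sales — not satisfied.
(2) ≤ 6 employees — fails.
(a) veteran — fails.
(b) ≥ 4 yrs in jurisdiction — fails.
So (3) is not satisfied (F AND F).
Overall: F OR F OR F → false.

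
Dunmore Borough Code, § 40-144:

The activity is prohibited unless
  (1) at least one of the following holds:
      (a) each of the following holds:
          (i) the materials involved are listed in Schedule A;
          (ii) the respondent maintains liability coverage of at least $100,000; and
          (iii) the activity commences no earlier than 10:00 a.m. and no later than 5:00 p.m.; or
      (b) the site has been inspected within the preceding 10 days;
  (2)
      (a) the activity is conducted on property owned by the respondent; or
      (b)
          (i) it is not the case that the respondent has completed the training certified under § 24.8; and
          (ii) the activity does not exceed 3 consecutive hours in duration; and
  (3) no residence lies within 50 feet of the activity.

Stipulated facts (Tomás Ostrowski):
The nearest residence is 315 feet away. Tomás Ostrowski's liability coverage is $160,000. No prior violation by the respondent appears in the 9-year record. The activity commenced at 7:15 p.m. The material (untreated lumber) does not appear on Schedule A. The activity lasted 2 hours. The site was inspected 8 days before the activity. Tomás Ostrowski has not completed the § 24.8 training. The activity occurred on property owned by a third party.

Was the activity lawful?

(i) Schedule A material — not met.
(ii) coverage ≥ $100,000 — satisfied.
(iii) start within hours — not satisfied.
(a) = F AND T AND F = false.
(b) site inspected — holds.
So (1) is satisfied (F OR T).
(a) own property — fails.
(i) not (training certified) — holds.
(ii) ≤ 3 hrs duration — met.
So (b) is satisfied (T AND T).
(2): F OR T → true.
(3) no residence in 50 ft — holds.
So Overall is satisfied (T AND T AND T).

Yes — lawful.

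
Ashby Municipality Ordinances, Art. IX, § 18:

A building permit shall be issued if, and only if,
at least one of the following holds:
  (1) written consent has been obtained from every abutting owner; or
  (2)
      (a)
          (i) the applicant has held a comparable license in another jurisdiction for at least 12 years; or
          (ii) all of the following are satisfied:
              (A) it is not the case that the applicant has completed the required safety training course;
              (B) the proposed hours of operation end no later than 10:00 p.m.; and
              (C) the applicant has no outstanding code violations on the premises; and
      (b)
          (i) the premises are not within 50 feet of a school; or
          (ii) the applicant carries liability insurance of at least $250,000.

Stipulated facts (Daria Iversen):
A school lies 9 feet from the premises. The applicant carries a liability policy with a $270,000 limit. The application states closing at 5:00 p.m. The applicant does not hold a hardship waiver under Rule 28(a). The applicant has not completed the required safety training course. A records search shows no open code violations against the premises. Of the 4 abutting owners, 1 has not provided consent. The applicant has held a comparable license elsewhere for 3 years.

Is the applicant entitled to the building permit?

Yes — granted.

(1) all abutters consent — not satisfied.
(i) prior license ≥ 12 yr — fails.
(A) not (safety training) — met.
(B) closes by 10 p.m. — met.
(C) no code violations — satisfied.
So (ii) is satisfied (T AND T AND T).
(a): F OR T → true.
(i) ≥50 ft from school — not satisfied.
(ii) insurance ≥ $250,000 — holds.
(b) = F OR T = true.
(2) = T AND T = true.
So Overall is satisfied (F OR T).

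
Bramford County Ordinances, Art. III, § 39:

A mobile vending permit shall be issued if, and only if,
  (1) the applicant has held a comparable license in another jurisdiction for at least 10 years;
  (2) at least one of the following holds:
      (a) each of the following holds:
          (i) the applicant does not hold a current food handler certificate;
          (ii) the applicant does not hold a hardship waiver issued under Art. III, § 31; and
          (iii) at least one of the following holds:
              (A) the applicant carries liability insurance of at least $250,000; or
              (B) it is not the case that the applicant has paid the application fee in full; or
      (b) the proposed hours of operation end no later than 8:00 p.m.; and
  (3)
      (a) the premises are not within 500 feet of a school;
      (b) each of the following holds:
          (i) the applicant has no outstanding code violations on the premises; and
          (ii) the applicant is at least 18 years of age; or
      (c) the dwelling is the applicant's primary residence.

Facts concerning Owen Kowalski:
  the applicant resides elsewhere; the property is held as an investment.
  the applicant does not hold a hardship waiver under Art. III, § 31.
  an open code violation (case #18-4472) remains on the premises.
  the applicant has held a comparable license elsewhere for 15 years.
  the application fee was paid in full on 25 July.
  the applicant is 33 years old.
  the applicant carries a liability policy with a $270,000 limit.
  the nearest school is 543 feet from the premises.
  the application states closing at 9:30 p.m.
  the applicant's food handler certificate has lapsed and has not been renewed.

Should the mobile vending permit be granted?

(1) prior license ≥ 10 yr — holds.
(i) not (food handler cert.) — met.
(ii) not (hardship waiver) — satisfied.
(A) insurance ≥ $250,000 — holds.
(B) not (fee paid) — fails.
So (iii) is satisfied (T OR F).
(a) = T AND T AND T = true.
(b) closes by 8 p.m. — not satisfied.
(2) = T OR F = true.
(a) ≥500 ft from school — met.
(i) no code violations — fails.
(ii) age ≥ 18 — satisfied.
(b) = F AND T = false.
(c) primary residence — fails.
So (3) is satisfied (T OR F OR F).
So Overall is satisfied (T AND T AND T).

Yes — granted.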